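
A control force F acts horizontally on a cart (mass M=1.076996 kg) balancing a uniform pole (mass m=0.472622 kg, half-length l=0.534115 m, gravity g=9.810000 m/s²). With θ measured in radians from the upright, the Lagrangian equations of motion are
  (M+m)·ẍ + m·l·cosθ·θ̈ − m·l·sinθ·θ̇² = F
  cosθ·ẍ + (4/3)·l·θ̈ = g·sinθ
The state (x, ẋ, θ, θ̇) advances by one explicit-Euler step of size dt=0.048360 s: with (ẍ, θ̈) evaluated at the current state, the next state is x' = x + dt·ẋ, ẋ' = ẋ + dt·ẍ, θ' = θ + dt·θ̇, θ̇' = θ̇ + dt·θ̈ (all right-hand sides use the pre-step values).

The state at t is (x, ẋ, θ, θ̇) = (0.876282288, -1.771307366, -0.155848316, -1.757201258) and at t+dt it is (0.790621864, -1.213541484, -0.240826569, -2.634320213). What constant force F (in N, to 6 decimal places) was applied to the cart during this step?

F = 13.470706 N

ẍ = (ẋ'−ẋ)/dt = (-1.213541484−-1.771307366)/0.048360 = 11.533620
θ̈ = (θ̇'−θ̇)/dt = (-2.634320213−-1.757201258)/0.048360 = -18.137282
sinθ=-0.155218, cosθ=0.987880
F = (M+m)·ẍ + m·l·cosθ·θ̈ − m·l·sinθ·θ̇² = 17.872706 + -4.522986 − -0.120986 = 13.470706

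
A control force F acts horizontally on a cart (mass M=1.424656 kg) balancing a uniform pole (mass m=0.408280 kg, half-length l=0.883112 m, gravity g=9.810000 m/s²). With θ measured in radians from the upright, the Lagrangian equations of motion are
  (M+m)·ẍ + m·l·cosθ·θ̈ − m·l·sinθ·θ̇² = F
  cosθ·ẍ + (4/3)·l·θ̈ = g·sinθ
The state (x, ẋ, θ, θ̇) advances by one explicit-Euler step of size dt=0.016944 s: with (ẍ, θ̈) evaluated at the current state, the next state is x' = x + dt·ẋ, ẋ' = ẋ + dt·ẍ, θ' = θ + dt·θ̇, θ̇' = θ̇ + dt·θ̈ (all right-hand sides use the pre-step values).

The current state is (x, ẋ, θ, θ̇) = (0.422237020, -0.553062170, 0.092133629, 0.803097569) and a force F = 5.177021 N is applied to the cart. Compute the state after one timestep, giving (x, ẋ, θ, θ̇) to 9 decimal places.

sinθ=0.092003337, cosθ=0.995758699
temp = (F + m·l·θ̇²·sinθ)/(M+m) = (5.177021 + 0.021395089)/1.832936 = 2.836114348
θ̈ = (g·sinθ − cosθ·temp)/(l·(4/3 − m·cos²θ/(M+m))) = -1.955882652
ẍ = temp − m·l·θ̈·cosθ/(M+m) = 3.219224354
Euler: x'=0.422237020+0.016944·-0.553062170=0.412865935, ẋ'=-0.553062170+0.016944·3.219224354=-0.498515633
       θ'=0.092133629+0.016944·0.803097569=0.105741314, θ̇'=0.803097569+0.016944·-1.955882652=0.769957093

(0.412865935, -0.498515633, 0.105741314, 0.769957093)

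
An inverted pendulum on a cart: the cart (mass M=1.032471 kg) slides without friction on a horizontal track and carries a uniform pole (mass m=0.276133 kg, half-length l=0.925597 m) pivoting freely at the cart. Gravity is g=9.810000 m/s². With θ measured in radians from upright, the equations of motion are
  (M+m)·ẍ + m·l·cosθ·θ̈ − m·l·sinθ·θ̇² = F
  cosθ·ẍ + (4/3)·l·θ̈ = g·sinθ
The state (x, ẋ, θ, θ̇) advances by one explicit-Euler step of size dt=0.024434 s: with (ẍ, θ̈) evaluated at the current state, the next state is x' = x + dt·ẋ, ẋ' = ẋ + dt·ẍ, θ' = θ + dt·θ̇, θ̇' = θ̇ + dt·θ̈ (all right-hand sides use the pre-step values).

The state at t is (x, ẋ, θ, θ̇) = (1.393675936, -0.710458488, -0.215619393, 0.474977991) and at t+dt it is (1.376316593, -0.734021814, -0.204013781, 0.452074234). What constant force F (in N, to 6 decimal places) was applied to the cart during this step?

ẍ = (ẋ'−ẋ)/dt = (-0.734021814−-0.710458488)/0.024434 = -0.964366
θ̈ = (θ̇'−θ̇)/dt = (0.452074234−0.474977991)/0.024434 = -0.937372
sinθ=-0.213953, cosθ=0.976844
F = (M+m)·ẍ + m·l·cosθ·θ̈ − m·l·sinθ·θ̇² = -1.261974 + -0.234033 − -0.012337 = -1.483670

F = -1.483670 N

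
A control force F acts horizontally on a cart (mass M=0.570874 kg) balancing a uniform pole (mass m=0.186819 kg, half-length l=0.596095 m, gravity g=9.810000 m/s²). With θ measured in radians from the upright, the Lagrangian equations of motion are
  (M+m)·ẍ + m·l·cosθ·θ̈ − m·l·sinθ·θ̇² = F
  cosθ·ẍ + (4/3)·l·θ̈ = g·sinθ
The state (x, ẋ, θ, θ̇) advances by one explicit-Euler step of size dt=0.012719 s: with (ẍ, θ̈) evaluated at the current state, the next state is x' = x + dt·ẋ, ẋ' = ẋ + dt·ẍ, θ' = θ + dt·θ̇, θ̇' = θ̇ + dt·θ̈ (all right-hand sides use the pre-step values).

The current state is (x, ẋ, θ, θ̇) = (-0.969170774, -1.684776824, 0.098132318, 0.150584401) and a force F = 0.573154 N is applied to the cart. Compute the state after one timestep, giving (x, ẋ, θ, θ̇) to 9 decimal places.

sinθ=0.097974892, cosθ=0.995188887
temp = (F + m·l·θ̇²·sinθ)/(M+m) = (0.573154 + 0.000247407)/0.757693 = 0.756772739
θ̈ = (g·sinθ − cosθ·temp)/(l·(4/3 − m·cos²θ/(M+m))) = 0.320382791
ẍ = temp − m·l·θ̈·cosθ/(M+m) = 0.709911049
Euler: x'=-0.969170774+0.012719·-1.684776824=-0.990599450, ẋ'=-1.684776824+0.012719·0.709911049=-1.675747465
       θ'=0.098132318+0.012719·0.150584401=0.100047601, θ̇'=0.150584401+0.012719·0.320382791=0.154659350

(-0.990599450, -1.675747465, 0.100047601, 0.154659350)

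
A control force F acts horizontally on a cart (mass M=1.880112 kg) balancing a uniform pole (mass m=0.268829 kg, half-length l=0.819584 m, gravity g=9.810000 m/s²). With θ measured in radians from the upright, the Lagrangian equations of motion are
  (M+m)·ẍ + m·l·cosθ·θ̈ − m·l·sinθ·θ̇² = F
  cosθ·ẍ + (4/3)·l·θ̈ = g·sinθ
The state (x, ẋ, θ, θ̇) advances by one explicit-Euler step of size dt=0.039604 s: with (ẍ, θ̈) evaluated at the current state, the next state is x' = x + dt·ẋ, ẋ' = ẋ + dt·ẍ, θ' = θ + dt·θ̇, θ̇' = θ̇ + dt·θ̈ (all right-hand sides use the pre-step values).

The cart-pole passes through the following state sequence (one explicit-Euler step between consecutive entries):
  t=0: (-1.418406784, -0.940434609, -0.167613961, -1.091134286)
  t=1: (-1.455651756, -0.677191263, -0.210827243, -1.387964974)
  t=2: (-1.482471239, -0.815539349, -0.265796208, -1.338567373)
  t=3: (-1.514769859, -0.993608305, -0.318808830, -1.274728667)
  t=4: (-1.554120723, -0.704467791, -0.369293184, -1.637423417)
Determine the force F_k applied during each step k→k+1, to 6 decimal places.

step 0→1:
  ẍ = (ẋ'−ẋ)/dt = (-0.677191263−-0.940434609)/0.039604 = 6.646888
  θ̈ = (θ̇'−θ̇)/dt = (-1.387964974−-1.091134286)/0.039604 = -7.494967
  sinθ=-0.166830, cosθ=0.985986
  F = (M+m)·ẍ + m·l·cosθ·θ̈ − m·l·sinθ·θ̇² = 14.283770 + -1.628208 − -0.043762 = 12.699324
step 1→2:
  ẍ = (ẋ'−ẋ)/dt = (-0.815539349−-0.677191263)/0.039604 = -3.493286
  θ̈ = (θ̇'−θ̇)/dt = (-1.338567373−-1.387964974)/0.039604 = 1.247288
  sinθ=-0.209269, cosθ=0.977858
  F = (M+m)·ẍ + m·l·cosθ·θ̈ − m·l·sinθ·θ̇² = -7.506865 + 0.268728 − -0.088824 = -7.149313
step 2→3:
  ẍ = (ẋ'−ẋ)/dt = (-0.993608305−-0.815539349)/0.039604 = -4.496237
  θ̈ = (θ̇'−θ̇)/dt = (-1.274728667−-1.338567373)/0.039604 = 1.611926
  sinθ=-0.262678, cosθ=0.964884
  F = (M+m)·ẍ + m·l·cosθ·θ̈ − m·l·sinθ·θ̇² = -9.662147 + 0.342681 − -0.103699 = -9.215768
step 3→4:
  ẍ = (ẋ'−ẋ)/dt = (-0.704467791−-0.993608305)/0.039604 = 7.300791
  θ̈ = (θ̇'−θ̇)/dt = (-1.637423417−-1.274728667)/0.039604 = -9.158033
  sinθ=-0.313436, cosθ=0.949609
  F = (M+m)·ẍ + m·l·cosθ·θ̈ − m·l·sinθ·θ̇² = 15.688968 + -1.916094 − -0.112216 = 13.885090

F_0 = 12.699324 N
F_1 = -7.149313 N
F_2 = -9.215768 N
F_3 = 13.885090 N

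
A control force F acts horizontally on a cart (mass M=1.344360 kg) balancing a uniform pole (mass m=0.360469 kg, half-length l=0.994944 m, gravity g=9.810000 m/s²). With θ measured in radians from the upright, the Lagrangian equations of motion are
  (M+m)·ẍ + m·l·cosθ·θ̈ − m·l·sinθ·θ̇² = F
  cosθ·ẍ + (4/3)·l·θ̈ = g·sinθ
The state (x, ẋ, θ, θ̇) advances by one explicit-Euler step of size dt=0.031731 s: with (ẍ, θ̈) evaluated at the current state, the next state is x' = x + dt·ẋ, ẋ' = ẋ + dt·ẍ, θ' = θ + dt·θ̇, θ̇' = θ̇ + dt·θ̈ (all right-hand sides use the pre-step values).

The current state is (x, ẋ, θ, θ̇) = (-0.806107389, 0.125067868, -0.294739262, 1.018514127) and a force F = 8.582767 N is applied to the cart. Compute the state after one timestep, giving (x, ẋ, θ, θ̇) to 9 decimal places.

sinθ=-0.290490366, cosθ=0.956877917
temp = (F + m·l·θ̇²·sinθ)/(M+m) = (8.582767 + -0.108076782)/1.704829 = 4.970991353
θ̈ = (g·sinθ − cosθ·temp)/(l·(4/3 − m·cos²θ/(M+m))) = -6.707691778
ẍ = temp − m·l·θ̈·cosθ/(M+m) = 6.321245019
Euler: x'=-0.806107389+0.031731·0.125067868=-0.802138860, ẋ'=0.125067868+0.031731·6.321245019=0.325647294
       θ'=-0.294739262+0.031731·1.018514127=-0.262420790, θ̇'=1.018514127+0.031731·-6.707691778=0.805672359

(-0.802138860, 0.325647294, -0.262420790, 0.805672359)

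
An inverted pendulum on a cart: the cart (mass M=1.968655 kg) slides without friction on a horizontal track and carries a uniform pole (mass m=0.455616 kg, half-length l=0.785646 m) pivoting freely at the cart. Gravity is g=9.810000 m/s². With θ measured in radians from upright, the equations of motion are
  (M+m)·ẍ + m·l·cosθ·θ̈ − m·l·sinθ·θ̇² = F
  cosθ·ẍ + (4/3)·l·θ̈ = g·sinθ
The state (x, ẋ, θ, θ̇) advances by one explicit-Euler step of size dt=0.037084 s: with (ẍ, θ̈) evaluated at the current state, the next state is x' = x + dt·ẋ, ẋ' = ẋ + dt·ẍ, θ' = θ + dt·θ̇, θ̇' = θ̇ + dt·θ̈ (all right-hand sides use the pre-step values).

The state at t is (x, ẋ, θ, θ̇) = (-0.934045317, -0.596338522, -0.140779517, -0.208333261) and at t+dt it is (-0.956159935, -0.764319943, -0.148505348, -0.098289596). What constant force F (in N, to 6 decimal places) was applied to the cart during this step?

F = -9.927486 N

ẍ = (ẋ'−ẋ)/dt = (-0.764319943−-0.596338522)/0.037084 = -4.529755
θ̈ = (θ̇'−θ̇)/dt = (-0.098289596−-0.208333261)/0.037084 = 2.967416
sinθ=-0.140315, cosθ=0.990107
F = (M+m)·ẍ + m·l·cosθ·θ̈ − m·l·sinθ·θ̇² = -10.981353 + 1.051687 − -0.002180 = -9.927486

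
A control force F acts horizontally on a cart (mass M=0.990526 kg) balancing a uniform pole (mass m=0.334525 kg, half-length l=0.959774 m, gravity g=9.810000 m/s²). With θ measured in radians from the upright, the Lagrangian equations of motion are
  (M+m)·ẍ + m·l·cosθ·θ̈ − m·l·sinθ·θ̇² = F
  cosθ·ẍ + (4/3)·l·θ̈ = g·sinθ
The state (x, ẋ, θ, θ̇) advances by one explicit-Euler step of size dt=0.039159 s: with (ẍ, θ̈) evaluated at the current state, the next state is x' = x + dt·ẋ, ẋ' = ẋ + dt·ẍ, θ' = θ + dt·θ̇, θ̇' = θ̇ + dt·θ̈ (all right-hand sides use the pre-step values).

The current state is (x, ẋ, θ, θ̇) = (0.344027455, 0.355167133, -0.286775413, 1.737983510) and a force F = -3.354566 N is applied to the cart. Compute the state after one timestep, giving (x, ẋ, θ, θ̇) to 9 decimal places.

(0.357935445, 0.249198066, -0.218717717, 1.732498215)

sinθ=-0.282860803, cosθ=0.959160970
temp = (F + m·l·θ̇²·sinθ)/(M+m) = (-3.354566 + -0.274322628)/1.325051 = -2.738678457
θ̈ = (g·sinθ − cosθ·temp)/(l·(4/3 − m·cos²θ/(M+m))) = -0.140077502
ẍ = temp − m·l·θ̈·cosθ/(M+m) = -2.706122921
Euler: x'=0.344027455+0.039159·0.355167133=0.357935445, ẋ'=0.355167133+0.039159·-2.706122921=0.249198066
       θ'=-0.286775413+0.039159·1.737983510=-0.218717717, θ̇'=1.737983510+0.039159·-0.140077502=1.732498215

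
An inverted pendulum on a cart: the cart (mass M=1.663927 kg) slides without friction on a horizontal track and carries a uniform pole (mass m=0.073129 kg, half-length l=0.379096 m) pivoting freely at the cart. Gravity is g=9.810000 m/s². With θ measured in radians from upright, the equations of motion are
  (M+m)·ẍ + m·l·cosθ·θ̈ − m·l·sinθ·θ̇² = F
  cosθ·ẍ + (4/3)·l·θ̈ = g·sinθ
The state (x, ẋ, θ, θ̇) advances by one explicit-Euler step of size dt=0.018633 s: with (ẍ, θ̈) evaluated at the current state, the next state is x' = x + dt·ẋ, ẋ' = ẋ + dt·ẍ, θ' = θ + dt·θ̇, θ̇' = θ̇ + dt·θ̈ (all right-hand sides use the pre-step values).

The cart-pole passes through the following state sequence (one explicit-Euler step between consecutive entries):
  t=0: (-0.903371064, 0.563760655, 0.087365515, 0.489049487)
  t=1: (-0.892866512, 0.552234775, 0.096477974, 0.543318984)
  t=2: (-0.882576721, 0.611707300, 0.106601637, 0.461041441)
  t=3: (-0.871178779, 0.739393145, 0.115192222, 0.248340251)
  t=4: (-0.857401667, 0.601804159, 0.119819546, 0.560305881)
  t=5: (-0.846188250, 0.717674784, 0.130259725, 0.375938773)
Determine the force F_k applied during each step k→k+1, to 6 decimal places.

F_0 = -0.994639 N
F_1 = 5.421674 N
F_2 = 11.588180 N
F_3 = -12.365811 N
F_4 = 10.528623 N

step 0→1:
  ẍ = (ẋ'−ẋ)/dt = (0.552234775−0.563760655)/0.018633 = -0.618573
  θ̈ = (θ̇'−θ̇)/dt = (0.543318984−0.489049487)/0.018633 = 2.912547
  sinθ=0.087254, cosθ=0.996186
  F = (M+m)·ẍ + m·l·cosθ·θ̈ − m·l·sinθ·θ̇² = -1.074497 + 0.080436 − 0.000579 = -0.994639
step 1→2:
  ẍ = (ẋ'−ẋ)/dt = (0.611707300−0.552234775)/0.018633 = 3.191785
  θ̈ = (θ̇'−θ̇)/dt = (0.461041441−0.543318984)/0.018633 = -4.415690
  sinθ=0.096328, cosθ=0.995350
  F = (M+m)·ẍ + m·l·cosθ·θ̈ − m·l·sinθ·θ̇² = 5.544309 + -0.121846 − 0.000788 = 5.421674
step 2→3:
  ẍ = (ẋ'−ẋ)/dt = (0.739393145−0.611707300)/0.018633 = 6.852672
  θ̈ = (θ̇'−θ̇)/dt = (0.248340251−0.461041441)/0.018633 = -11.415295
  sinθ=0.106400, cosθ=0.994323
  F = (M+m)·ẍ + m·l·cosθ·θ̈ − m·l·sinθ·θ̇² = 11.903476 + -0.314669 − 0.000627 = 11.588180
step 3→4:
  ẍ = (ẋ'−ẋ)/dt = (0.601804159−0.739393145)/0.018633 = -7.384156
  θ̈ = (θ̇'−θ̇)/dt = (0.560305881−0.248340251)/0.018633 = 16.742641
  sinθ=0.114938, cosθ=0.993373
  F = (M+m)·ẍ + m·l·cosθ·θ̈ − m·l·sinθ·θ̇² = -12.826693 + 0.461079 − 0.000197 = -12.365811
step 4→5:
  ẍ = (ẋ'−ẋ)/dt = (0.717674784−0.601804159)/0.018633 = 6.218571
  θ̈ = (θ̇'−θ̇)/dt = (0.375938773−0.560305881)/0.018633 = -9.894655
  sinθ=0.119533, cosθ=0.992830
  F = (M+m)·ẍ + m·l·cosθ·θ̈ − m·l·sinθ·θ̇² = 10.802005 + -0.272342 − 0.001040 = 10.528623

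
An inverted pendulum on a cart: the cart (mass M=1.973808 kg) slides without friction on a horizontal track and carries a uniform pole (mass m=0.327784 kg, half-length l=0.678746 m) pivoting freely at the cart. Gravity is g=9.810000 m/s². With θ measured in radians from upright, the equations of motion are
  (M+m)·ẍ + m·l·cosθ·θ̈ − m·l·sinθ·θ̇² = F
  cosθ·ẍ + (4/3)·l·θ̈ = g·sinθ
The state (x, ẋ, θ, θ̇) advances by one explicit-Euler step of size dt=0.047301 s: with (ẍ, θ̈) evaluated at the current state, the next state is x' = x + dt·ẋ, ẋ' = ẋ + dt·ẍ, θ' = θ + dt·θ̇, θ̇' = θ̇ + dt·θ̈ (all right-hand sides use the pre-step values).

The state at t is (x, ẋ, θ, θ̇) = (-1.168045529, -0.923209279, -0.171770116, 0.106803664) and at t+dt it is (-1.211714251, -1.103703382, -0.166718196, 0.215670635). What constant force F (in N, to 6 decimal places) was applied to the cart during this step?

ẍ = (ẋ'−ẋ)/dt = (-1.103703382−-0.923209279)/0.047301 = -3.815862
θ̈ = (θ̇'−θ̇)/dt = (0.215670635−0.106803664)/0.047301 = 2.301579
sinθ=-0.170927, cosθ=0.985284
F = (M+m)·ẍ + m·l·cosθ·θ̈ − m·l·sinθ·θ̇² = -8.782558 + 0.504524 − -0.000434 = -8.277600

F = -8.277600 N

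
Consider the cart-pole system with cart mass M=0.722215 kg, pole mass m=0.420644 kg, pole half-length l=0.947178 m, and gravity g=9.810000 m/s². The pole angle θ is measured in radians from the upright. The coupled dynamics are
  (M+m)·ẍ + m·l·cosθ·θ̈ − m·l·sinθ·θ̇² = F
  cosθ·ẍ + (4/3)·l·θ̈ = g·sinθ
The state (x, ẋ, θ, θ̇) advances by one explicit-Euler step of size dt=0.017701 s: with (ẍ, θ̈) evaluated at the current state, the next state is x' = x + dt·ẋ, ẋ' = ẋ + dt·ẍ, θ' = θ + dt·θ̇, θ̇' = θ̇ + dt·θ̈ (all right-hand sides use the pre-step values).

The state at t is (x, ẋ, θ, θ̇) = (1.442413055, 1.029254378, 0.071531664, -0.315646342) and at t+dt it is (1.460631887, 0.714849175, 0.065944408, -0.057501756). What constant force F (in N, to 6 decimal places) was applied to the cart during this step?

ẍ = (ẋ'−ẋ)/dt = (0.714849175−1.029254378)/0.017701 = -17.762002
θ̈ = (θ̇'−θ̇)/dt = (-0.057501756−-0.315646342)/0.017701 = 14.583616
sinθ=0.071471, cosθ=0.997443
F = (M+m)·ẍ + m·l·cosθ·θ̈ − m·l·sinθ·θ̇² = -20.299464 + 5.795614 − 0.002837 = -14.506687

F = -14.506687 N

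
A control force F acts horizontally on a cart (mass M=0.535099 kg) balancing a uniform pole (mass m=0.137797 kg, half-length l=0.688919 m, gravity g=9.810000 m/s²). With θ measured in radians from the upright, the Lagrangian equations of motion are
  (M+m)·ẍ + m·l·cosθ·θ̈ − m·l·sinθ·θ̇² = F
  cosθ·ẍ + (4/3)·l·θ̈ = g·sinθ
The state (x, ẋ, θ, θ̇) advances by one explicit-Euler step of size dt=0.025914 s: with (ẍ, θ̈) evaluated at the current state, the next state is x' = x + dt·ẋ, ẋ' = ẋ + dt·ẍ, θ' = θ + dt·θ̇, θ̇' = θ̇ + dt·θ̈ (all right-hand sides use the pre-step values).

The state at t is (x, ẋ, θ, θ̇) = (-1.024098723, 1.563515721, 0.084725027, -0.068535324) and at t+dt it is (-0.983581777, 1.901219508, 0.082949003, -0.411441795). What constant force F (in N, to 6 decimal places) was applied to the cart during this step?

ẍ = (ẋ'−ẋ)/dt = (1.901219508−1.563515721)/0.025914 = 13.031712
θ̈ = (θ̇'−θ̇)/dt = (-0.411441795−-0.068535324)/0.025914 = -13.232479
sinθ=0.084624, cosθ=0.996413
F = (M+m)·ẍ + m·l·cosθ·θ̈ − m·l·sinθ·θ̇² = 8.768987 + -1.251666 − 0.000038 = 7.517283

F = 7.517283 N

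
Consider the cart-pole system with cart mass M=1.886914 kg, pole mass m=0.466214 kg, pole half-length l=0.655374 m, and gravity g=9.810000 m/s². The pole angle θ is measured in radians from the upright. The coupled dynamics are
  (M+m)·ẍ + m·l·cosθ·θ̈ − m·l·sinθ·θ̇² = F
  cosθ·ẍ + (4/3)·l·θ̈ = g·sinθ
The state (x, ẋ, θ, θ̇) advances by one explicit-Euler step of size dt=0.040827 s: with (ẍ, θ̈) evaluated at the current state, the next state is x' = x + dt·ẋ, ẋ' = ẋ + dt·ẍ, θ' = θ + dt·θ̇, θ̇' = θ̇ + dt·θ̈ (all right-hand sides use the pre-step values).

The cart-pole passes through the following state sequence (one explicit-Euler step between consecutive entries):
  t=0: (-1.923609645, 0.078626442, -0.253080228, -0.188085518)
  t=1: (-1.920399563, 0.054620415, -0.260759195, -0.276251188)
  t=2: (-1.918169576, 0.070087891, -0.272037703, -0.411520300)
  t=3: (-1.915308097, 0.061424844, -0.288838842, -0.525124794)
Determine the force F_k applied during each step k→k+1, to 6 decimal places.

step 0→1:
  ẍ = (ẋ'−ẋ)/dt = (0.054620415−0.078626442)/0.040827 = -0.587994
  θ̈ = (θ̇'−θ̇)/dt = (-0.276251188−-0.188085518)/0.040827 = -2.159494
  sinθ=-0.250387, cosθ=0.968146
  F = (M+m)·ẍ + m·l·cosθ·θ̈ − m·l·sinθ·θ̇² = -1.383625 + -0.638804 − -0.002706 = -2.019722
step 1→2:
  ẍ = (ẋ'−ẋ)/dt = (0.070087891−0.054620415)/0.040827 = 0.378854
  θ̈ = (θ̇'−θ̇)/dt = (-0.411520300−-0.276251188)/0.040827 = -3.313227
  sinθ=-0.257814, cosθ=0.966195
  F = (M+m)·ẍ + m·l·cosθ·θ̈ − m·l·sinθ·θ̇² = 0.891492 + -0.978116 − -0.006012 = -0.080612
step 2→3:
  ẍ = (ẋ'−ẋ)/dt = (0.061424844−0.070087891)/0.040827 = -0.212189
  θ̈ = (θ̇'−θ̇)/dt = (-0.525124794−-0.411520300)/0.040827 = -2.782582
  sinθ=-0.268695, cosθ=0.963225
  F = (M+m)·ẍ + m·l·cosθ·θ̈ − m·l·sinθ·θ̇² = -0.499308 + -0.818937 − -0.013903 = -1.304342

F_0 = -2.019722 N
F_1 = -0.080612 N
F_2 = -1.304342 N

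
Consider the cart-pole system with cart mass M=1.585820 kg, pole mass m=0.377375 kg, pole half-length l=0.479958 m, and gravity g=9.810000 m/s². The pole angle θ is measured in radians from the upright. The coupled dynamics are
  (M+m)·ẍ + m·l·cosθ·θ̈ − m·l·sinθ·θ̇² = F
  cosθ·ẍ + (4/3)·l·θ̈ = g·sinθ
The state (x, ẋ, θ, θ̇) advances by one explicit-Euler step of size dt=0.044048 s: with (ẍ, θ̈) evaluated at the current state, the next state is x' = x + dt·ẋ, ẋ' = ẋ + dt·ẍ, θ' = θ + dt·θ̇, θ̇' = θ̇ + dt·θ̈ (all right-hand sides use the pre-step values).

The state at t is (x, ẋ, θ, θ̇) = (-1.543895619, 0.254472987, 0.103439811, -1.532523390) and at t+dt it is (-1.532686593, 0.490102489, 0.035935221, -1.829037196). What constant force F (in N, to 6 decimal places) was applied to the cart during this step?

F = 9.245213 N

ẍ = (ẋ'−ẋ)/dt = (0.490102489−0.254472987)/0.044048 = 5.349380
θ̈ = (θ̇'−θ̇)/dt = (-1.829037196−-1.532523390)/0.044048 = -6.731607
sinθ=0.103255, cosθ=0.994655
F = (M+m)·ẍ + m·l·cosθ·θ̈ − m·l·sinθ·θ̇² = 10.501877 + -1.212739 − 0.043924 = 9.245213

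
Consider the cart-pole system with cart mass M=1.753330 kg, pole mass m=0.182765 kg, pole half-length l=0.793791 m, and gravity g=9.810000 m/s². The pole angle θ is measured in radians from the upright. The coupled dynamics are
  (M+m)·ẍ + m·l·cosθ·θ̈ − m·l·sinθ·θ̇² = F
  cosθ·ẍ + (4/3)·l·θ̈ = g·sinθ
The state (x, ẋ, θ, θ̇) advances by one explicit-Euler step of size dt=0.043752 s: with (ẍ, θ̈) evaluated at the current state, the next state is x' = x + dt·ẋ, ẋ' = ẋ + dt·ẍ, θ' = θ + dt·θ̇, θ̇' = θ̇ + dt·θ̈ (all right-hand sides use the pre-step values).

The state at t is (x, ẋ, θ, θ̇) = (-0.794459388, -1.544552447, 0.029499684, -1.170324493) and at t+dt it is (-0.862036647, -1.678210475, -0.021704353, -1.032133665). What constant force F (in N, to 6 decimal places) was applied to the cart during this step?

ẍ = (ẋ'−ẋ)/dt = (-1.678210475−-1.544552447)/0.043752 = -3.054901
θ̈ = (θ̇'−θ̇)/dt = (-1.032133665−-1.170324493)/0.043752 = 3.158503
sinθ=0.029495, cosθ=0.999565
F = (M+m)·ẍ + m·l·cosθ·θ̈ − m·l·sinθ·θ̇² = -5.914579 + 0.458027 − 0.005861 = -5.462412

F = -5.462412 N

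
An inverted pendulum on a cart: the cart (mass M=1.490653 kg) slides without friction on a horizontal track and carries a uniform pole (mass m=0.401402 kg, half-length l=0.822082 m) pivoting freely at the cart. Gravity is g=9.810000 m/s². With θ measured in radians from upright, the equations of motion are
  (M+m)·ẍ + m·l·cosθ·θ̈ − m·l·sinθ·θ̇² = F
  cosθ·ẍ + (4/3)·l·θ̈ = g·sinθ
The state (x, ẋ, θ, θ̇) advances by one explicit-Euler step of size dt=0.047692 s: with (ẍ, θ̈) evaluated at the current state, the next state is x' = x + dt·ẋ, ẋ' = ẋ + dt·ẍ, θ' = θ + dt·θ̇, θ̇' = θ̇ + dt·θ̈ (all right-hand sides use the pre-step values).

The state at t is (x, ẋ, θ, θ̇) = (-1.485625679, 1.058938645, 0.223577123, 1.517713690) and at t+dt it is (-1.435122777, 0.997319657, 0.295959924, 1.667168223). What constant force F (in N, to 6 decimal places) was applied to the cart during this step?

F = -1.604750 N

ẍ = (ẋ'−ẋ)/dt = (0.997319657−1.058938645)/0.047692 = -1.292019
θ̈ = (θ̇'−θ̇)/dt = (1.667168223−1.517713690)/0.047692 = 3.133744
sinθ=0.221719, cosθ=0.975111
F = (M+m)·ẍ + m·l·cosθ·θ̈ − m·l·sinθ·θ̇² = -2.444572 + 1.008352 − 0.168530 = -1.604750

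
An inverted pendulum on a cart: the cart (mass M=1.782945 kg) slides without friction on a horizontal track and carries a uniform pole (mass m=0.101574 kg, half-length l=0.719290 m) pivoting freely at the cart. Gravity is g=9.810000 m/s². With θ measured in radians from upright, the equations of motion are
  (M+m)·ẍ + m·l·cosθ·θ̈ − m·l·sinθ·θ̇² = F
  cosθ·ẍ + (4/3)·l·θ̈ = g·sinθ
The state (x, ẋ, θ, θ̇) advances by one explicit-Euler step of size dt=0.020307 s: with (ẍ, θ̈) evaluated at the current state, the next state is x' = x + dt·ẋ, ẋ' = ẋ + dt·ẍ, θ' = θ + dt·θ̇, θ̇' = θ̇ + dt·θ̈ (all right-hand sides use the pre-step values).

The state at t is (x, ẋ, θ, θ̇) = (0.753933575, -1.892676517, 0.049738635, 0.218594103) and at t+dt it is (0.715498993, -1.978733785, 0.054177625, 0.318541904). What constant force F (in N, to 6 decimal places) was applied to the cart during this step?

F = -7.627262 N

ẍ = (ẋ'−ẋ)/dt = (-1.978733785−-1.892676517)/0.020307 = -4.237813
θ̈ = (θ̇'−θ̇)/dt = (0.318541904−0.218594103)/0.020307 = 4.921840
sinθ=0.049718, cosθ=0.998763
F = (M+m)·ẍ + m·l·cosθ·θ̈ − m·l·sinθ·θ̇² = -7.986239 + 0.359151 − 0.000174 = -7.627262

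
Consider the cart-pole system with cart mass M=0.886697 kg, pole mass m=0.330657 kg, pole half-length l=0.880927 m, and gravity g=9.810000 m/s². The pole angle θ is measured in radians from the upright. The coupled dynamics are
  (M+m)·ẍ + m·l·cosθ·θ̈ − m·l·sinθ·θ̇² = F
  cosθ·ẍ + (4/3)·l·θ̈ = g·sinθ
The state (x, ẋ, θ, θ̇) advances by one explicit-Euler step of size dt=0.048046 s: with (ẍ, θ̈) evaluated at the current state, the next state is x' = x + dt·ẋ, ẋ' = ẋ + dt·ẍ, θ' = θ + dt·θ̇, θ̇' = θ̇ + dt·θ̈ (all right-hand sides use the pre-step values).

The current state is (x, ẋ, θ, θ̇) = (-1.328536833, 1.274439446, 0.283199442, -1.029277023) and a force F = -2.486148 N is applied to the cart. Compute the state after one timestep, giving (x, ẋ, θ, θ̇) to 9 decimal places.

sinθ=0.279429070, cosθ=0.960166337
temp = (F + m·l·θ̇²·sinθ)/(M+m) = (-2.486148 + 0.086229086)/1.217354 = -1.971422375
θ̈ = (g·sinθ − cosθ·temp)/(l·(4/3 − m·cos²θ/(M+m))) = 4.857665017
ẍ = temp − m·l·θ̈·cosθ/(M+m) = -3.087449612
Euler: x'=-1.328536833+0.048046·1.274439446=-1.267305115, ẋ'=1.274439446+0.048046·-3.087449612=1.126099842
       θ'=0.283199442+0.048046·-1.029277023=0.233746798, θ̇'=-1.029277023+0.048046·4.857665017=-0.795885650

(-1.267305115, 1.126099842, 0.233746798, -0.795885650)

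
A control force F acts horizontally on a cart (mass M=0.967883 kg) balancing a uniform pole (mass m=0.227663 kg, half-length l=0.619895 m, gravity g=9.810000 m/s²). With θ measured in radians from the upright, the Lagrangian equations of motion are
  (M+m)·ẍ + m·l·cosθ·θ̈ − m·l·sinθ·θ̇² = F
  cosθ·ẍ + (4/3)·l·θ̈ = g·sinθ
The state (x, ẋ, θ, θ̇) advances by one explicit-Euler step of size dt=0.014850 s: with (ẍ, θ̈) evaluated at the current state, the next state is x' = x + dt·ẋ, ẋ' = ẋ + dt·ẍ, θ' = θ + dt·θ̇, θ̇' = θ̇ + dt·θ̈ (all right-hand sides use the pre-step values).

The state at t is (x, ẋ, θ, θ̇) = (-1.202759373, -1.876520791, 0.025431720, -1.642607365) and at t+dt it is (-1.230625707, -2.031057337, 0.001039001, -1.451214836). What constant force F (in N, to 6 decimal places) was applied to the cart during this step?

ẍ = (ẋ'−ẋ)/dt = (-2.031057337−-1.876520791)/0.014850 = -10.406501
θ̈ = (θ̇'−θ̇)/dt = (-1.451214836−-1.642607365)/0.014850 = 12.888386
sinθ=0.025429, cosθ=0.999677
F = (M+m)·ẍ + m·l·cosθ·θ̈ − m·l·sinθ·θ̇² = -12.441451 + 1.818313 − 0.009683 = -10.632821

F = -10.632821 N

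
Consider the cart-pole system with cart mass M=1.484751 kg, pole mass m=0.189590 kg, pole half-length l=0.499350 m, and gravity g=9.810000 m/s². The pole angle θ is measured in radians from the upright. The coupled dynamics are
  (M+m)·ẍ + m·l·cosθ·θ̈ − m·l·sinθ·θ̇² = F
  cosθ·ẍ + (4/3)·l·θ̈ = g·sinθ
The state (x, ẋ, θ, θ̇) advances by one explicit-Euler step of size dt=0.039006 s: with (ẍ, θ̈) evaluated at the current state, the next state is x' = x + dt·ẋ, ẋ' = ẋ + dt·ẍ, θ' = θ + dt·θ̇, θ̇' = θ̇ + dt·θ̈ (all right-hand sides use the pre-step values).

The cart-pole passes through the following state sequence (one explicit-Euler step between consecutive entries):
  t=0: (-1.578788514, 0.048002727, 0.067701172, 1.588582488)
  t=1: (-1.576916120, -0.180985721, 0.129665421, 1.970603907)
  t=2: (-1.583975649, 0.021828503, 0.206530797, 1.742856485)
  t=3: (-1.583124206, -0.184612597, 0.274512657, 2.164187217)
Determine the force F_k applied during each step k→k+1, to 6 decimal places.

step 0→1:
  ẍ = (ẋ'−ẋ)/dt = (-0.180985721−0.048002727)/0.039006 = -5.870595
  θ̈ = (θ̇'−θ̇)/dt = (1.970603907−1.588582488)/0.039006 = 9.793914
  sinθ=0.067649, cosθ=0.997709
  F = (M+m)·ẍ + m·l·cosθ·θ̈ − m·l·sinθ·θ̇² = -9.829379 + 0.925083 − 0.016162 = -8.920458
step 1→2:
  ẍ = (ẋ'−ẋ)/dt = (0.021828503−-0.180985721)/0.039006 = 5.199565
  θ̈ = (θ̇'−θ̇)/dt = (1.742856485−1.970603907)/0.039006 = -5.838779
  sinθ=0.129302, cosθ=0.991605
  F = (M+m)·ẍ + m·l·cosθ·θ̈ − m·l·sinθ·θ̇² = 8.705845 + -0.548127 − 0.047536 = 8.110181
step 2→3:
  ẍ = (ẋ'−ẋ)/dt = (-0.184612597−0.021828503)/0.039006 = -5.292547
  θ̈ = (θ̇'−θ̇)/dt = (2.164187217−1.742856485)/0.039006 = 10.801690
  sinθ=0.205066, cosθ=0.978748
  F = (M+m)·ẍ + m·l·cosθ·θ̈ − m·l·sinθ·θ̇² = -8.861529 + 1.000883 − 0.058971 = -7.919617

F_0 = -8.920458 N
F_1 = 8.110181 N
F_2 = -7.919617 N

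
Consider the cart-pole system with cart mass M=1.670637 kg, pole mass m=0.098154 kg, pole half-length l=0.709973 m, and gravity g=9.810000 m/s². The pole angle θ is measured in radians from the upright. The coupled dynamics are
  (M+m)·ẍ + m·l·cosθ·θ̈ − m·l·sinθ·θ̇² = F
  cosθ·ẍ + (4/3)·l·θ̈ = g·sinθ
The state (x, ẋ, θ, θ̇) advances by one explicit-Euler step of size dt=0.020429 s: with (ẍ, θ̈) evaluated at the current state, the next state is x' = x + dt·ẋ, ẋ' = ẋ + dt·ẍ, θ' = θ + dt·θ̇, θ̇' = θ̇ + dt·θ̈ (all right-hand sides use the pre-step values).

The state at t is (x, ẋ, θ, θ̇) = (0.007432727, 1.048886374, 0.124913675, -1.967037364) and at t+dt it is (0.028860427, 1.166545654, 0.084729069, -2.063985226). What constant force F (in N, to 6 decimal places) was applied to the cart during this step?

F = 9.825496 N

ẍ = (ẋ'−ẋ)/dt = (1.166545654−1.048886374)/0.020429 = 5.759424
θ̈ = (θ̇'−θ̇)/dt = (-2.063985226−-1.967037364)/0.020429 = -4.745600
sinθ=0.124589, cosθ=0.992208
F = (M+m)·ẍ + m·l·cosθ·θ̈ − m·l·sinθ·θ̇² = 10.187218 + -0.328128 − 0.033593 = 9.825496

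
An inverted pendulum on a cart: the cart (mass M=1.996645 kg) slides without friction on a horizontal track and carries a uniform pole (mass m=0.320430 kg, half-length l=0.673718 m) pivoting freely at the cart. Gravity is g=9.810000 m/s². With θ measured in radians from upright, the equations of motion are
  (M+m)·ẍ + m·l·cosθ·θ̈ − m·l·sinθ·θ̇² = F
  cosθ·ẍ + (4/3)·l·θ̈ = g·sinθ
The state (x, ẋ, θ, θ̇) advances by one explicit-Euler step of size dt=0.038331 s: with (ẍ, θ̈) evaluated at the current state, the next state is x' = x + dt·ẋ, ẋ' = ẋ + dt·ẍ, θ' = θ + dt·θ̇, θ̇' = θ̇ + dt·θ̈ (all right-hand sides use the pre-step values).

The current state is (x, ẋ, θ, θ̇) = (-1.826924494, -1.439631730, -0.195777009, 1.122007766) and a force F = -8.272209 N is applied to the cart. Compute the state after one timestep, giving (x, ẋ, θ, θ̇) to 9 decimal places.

(-1.882107018, -1.584352429, -0.152769329, 1.198606564)

sinθ=-0.194528759, cosθ=0.980896815
temp = (F + m·l·θ̇²·sinθ)/(M+m) = (-8.272209 + -0.052867267)/2.317075 = -3.592924816
θ̈ = (g·sinθ − cosθ·temp)/(l·(4/3 − m·cos²θ/(M+m))) = 1.998351153
ẍ = temp − m·l·θ̈·cosθ/(M+m) = -3.775552393
Euler: x'=-1.826924494+0.038331·-1.439631730=-1.882107018, ẋ'=-1.439631730+0.038331·-3.775552393=-1.584352429
       θ'=-0.195777009+0.038331·1.122007766=-0.152769329, θ̇'=1.122007766+0.038331·1.998351153=1.198606564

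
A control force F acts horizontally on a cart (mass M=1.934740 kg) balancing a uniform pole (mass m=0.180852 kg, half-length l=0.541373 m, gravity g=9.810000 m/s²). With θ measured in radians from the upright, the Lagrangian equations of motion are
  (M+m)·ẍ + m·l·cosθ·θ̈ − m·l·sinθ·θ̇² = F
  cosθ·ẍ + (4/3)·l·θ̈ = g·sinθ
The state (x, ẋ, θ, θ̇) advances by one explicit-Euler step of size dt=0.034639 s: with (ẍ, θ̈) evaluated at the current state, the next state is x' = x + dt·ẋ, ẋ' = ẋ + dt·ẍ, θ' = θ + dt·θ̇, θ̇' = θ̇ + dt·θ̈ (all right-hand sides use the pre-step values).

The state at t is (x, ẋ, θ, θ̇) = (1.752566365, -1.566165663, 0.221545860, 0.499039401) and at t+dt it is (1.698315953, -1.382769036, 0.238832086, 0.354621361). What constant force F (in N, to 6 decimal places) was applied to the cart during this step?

ẍ = (ẋ'−ẋ)/dt = (-1.382769036−-1.566165663)/0.034639 = 5.294513
θ̈ = (θ̇'−θ̇)/dt = (0.354621361−0.499039401)/0.034639 = -4.169232
sinθ=0.219738, cosθ=0.975559
F = (M+m)·ẍ + m·l·cosθ·θ̈ − m·l·sinθ·θ̇² = 11.201029 + -0.398226 − 0.005358 = 10.797445

F = 10.797445 N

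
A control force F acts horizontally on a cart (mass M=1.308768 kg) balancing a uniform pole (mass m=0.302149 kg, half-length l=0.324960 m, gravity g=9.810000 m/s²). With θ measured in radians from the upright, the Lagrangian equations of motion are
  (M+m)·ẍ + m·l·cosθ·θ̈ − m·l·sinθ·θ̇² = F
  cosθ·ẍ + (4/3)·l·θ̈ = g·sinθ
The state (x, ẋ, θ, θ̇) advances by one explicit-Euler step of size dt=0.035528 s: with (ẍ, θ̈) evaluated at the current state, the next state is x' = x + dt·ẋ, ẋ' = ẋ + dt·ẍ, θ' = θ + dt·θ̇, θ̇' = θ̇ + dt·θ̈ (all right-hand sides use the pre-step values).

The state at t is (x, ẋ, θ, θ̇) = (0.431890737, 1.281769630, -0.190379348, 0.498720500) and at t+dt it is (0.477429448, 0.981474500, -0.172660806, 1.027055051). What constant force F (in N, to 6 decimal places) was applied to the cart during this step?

F = -12.177673 N

ẍ = (ẋ'−ẋ)/dt = (0.981474500−1.281769630)/0.035528 = -8.452351
θ̈ = (θ̇'−θ̇)/dt = (1.027055051−0.498720500)/0.035528 = 14.870934
sinθ=-0.189231, cosθ=0.981933
F = (M+m)·ẍ + m·l·cosθ·θ̈ − m·l·sinθ·θ̇² = -13.616036 + 1.433742 − -0.004621 = -12.177673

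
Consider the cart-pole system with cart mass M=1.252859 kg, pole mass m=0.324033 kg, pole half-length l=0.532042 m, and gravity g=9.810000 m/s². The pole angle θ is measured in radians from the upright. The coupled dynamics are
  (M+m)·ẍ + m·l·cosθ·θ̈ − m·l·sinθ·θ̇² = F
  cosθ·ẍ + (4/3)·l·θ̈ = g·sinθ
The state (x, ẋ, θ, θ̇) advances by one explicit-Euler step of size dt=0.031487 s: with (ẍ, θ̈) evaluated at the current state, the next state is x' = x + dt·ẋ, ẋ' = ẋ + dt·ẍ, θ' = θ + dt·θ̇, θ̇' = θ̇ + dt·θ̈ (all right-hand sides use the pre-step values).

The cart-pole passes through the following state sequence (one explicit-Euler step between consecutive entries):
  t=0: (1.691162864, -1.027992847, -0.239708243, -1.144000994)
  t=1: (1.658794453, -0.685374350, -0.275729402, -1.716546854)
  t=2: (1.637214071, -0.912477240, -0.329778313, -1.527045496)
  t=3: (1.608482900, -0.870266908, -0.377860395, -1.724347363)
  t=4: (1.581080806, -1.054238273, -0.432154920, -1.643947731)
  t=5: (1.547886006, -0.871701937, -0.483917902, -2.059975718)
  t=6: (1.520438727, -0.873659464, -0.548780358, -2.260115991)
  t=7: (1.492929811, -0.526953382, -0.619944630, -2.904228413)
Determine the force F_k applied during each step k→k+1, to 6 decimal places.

step 0→1:
  ẍ = (ẋ'−ẋ)/dt = (-0.685374350−-1.027992847)/0.031487 = 10.881268
  θ̈ = (θ̇'−θ̇)/dt = (-1.716546854−-1.144000994)/0.031487 = -18.183563
  sinθ=-0.237419, cosθ=0.971407
  F = (M+m)·ẍ + m·l·cosθ·θ̈ − m·l·sinθ·θ̇² = 17.158585 + -3.045198 − -0.053568 = 14.166955
step 1→2:
  ẍ = (ẋ'−ẋ)/dt = (-0.912477240−-0.685374350)/0.031487 = -7.212592
  θ̈ = (θ̇'−θ̇)/dt = (-1.527045496−-1.716546854)/0.031487 = 6.018400
  sinθ=-0.272249, cosθ=0.962227
  F = (M+m)·ẍ + m·l·cosθ·θ̈ − m·l·sinθ·θ̇² = -11.373479 + 0.998375 − -0.138297 = -10.236807
step 2→3:
  ẍ = (ẋ'−ẋ)/dt = (-0.870266908−-0.912477240)/0.031487 = 1.340564
  θ̈ = (θ̇'−θ̇)/dt = (-1.724347363−-1.527045496)/0.031487 = -6.266137
  sinθ=-0.323833, cosθ=0.946114
  F = (M+m)·ẍ + m·l·cosθ·θ̈ − m·l·sinθ·θ̇² = 2.113924 + -1.022065 − -0.130185 = 1.222044
step 3→4:
  ẍ = (ẋ'−ẋ)/dt = (-1.054238273−-0.870266908)/0.031487 = -5.842772
  θ̈ = (θ̇'−θ̇)/dt = (-1.643947731−-1.724347363)/0.031487 = 2.553423
  sinθ=-0.368933, cosθ=0.929456
  F = (M+m)·ẍ + m·l·cosθ·θ̈ − m·l·sinθ·θ̇² = -9.213421 + 0.409154 − -0.189118 = -8.615149
step 4→5:
  ẍ = (ẋ'−ẋ)/dt = (-0.871701937−-1.054238273)/0.031487 = 5.797197
  θ̈ = (θ̇'−θ̇)/dt = (-2.059975718−-1.643947731)/0.031487 = -13.212691
  sinθ=-0.418829, cosθ=0.908065
  F = (M+m)·ẍ + m·l·cosθ·θ̈ − m·l·sinθ·θ̇² = 9.141553 + -2.068443 − -0.195141 = 7.268251
step 5→6:
  ẍ = (ẋ'−ẋ)/dt = (-0.873659464−-0.871701937)/0.031487 = -0.062169
  θ̈ = (θ̇'−θ̇)/dt = (-2.260115991−-2.059975718)/0.031487 = -6.356283
  sinθ=-0.465251, cosθ=0.885179
  F = (M+m)·ẍ + m·l·cosθ·θ̈ − m·l·sinθ·θ̇² = -0.098034 + -0.969995 − -0.340366 = -0.727663
step 6→7:
  ẍ = (ẋ'−ẋ)/dt = (-0.526953382−-0.873659464)/0.031487 = 11.011087
  θ̈ = (θ̇'−θ̇)/dt = (-2.904228413−-2.260115991)/0.031487 = -20.456456
  sinθ=-0.521647, cosθ=0.853161
  F = (M+m)·ẍ + m·l·cosθ·θ̈ − m·l·sinθ·θ̇² = 17.363294 + -3.008824 − -0.459381 = 14.813852

F_0 = 14.166955 N
F_1 = -10.236807 N
F_2 = 1.222044 N
F_3 = -8.615149 N
F_4 = 7.268251 N
F_5 = -0.727663 N
F_6 = 14.813852 N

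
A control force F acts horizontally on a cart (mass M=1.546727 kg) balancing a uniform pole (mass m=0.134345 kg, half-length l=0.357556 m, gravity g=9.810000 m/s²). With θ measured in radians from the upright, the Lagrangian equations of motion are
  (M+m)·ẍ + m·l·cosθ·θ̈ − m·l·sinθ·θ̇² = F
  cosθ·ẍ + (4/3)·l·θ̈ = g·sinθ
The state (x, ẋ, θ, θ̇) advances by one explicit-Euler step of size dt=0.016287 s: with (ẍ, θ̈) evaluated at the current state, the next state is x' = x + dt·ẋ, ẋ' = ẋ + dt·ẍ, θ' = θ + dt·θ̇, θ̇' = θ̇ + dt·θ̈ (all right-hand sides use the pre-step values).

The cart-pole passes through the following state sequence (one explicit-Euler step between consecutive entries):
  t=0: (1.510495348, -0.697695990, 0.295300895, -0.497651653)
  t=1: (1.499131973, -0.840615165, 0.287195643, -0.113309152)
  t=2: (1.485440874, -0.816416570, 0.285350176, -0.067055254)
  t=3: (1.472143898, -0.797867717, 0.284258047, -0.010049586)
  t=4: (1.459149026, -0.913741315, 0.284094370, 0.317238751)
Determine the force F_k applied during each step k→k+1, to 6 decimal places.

step 0→1:
  ẍ = (ẋ'−ẋ)/dt = (-0.840615165−-0.697695990)/0.016287 = -8.775046
  θ̈ = (θ̇'−θ̇)/dt = (-0.113309152−-0.497651653)/0.016287 = 23.598115
  sinθ=0.291028, cosθ=0.956715
  F = (M+m)·ẍ + m·l·cosθ·θ̈ − m·l·sinθ·θ̇² = -14.751484 + 1.084489 − 0.003462 = -13.670457
step 1→2:
  ẍ = (ẋ'−ẋ)/dt = (-0.816416570−-0.840615165)/0.016287 = 1.485761
  θ̈ = (θ̇'−θ̇)/dt = (-0.067055254−-0.113309152)/0.016287 = 2.839927
  sinθ=0.283264, cosθ=0.959042
  F = (M+m)·ẍ + m·l·cosθ·θ̈ − m·l·sinθ·θ̇² = 2.497672 + 0.130831 − 0.000175 = 2.628328
step 2→3:
  ẍ = (ẋ'−ẋ)/dt = (-0.797867717−-0.816416570)/0.016287 = 1.138875
  θ̈ = (θ̇'−θ̇)/dt = (-0.010049586−-0.067055254)/0.016287 = 3.500072
  sinθ=0.281493, cosθ=0.959563
  F = (M+m)·ẍ + m·l·cosθ·θ̈ − m·l·sinθ·θ̇² = 1.914530 + 0.161330 − 0.000061 = 2.075800
step 3→4:
  ẍ = (ẋ'−ẋ)/dt = (-0.913741315−-0.797867717)/0.016287 = -7.114484
  θ̈ = (θ̇'−θ̇)/dt = (0.317238751−-0.010049586)/0.016287 = 20.095066
  sinθ=0.280445, cosθ=0.959870
  F = (M+m)·ẍ + m·l·cosθ·θ̈ − m·l·sinθ·θ̇² = -11.959960 + 0.926547 − 0.000001 = -11.033414

F_0 = -13.670457 N
F_1 = 2.628328 N
F_2 = 2.075800 N
F_3 = -11.033414 N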